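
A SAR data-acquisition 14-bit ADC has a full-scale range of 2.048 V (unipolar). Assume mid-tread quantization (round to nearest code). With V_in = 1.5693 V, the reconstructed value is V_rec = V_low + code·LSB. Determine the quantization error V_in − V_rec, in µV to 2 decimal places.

50.00 µV

Step size: 2.048 V ÷ 2^14 = 125.00 µV.
Scaled input = 12554.4000 LSBs, so code = 12554.
V_rec = 0 + 12554·0.000125 = 1.56925 V.
Difference: 5e-05 V → 50.00 µV.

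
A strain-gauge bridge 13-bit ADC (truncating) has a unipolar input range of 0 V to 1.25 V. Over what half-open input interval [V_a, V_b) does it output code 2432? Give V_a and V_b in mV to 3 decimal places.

[371.094 mV, 371.246 mV)

LSB = 1.25/2^13 = 152.59 µV.
V_a = V_low + 2432·LSB = 0.371094 V; V_b = V_low + 2433·LSB = 0.371246 V.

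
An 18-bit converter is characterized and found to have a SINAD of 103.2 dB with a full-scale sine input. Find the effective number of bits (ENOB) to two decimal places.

16.85 bits

ENOB = (SINAD − 1.76) / 6.02 = (103.2 − 1.76)/6.02 = 16.850.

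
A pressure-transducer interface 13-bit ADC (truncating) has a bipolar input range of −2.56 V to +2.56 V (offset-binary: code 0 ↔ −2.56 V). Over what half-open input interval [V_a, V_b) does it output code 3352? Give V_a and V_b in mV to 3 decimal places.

LSB = 5.12/2^13 = 0.625 mV.
V_a = V_low + 3352·LSB = -0.465 V; V_b = V_low + 3353·LSB = -0.464375 V.

[-465.000 mV, -464.375 mV)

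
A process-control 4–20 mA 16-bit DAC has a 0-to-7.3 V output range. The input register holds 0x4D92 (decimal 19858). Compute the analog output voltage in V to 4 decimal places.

LSB = 7.3 V / 2^16 = 111.39 µV.
Code 0x4D92 = 19858 decimal.
V_out = 0 + 19858 × 0.000111389 V = 2.21197 V.

2.2120 V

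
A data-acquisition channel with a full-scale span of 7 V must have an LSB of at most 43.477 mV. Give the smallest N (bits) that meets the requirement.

Number of steps required ≥ 7 V / 43.477 mV = 161.00.
Need 2^N ≥ 161.00; 2^7 = 128, 2^8 = 256.
Minimum N = 8.

8 bits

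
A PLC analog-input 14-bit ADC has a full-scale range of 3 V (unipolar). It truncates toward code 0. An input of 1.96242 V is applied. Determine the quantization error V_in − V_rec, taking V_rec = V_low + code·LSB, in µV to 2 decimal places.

78.69 µV

One LSB is 3 V / 16384 = 183.11 µV.
(V_in − V_low)/LSB = (1.96242 − 0)/0.000183105 = 10717.4298 → code 10717 (floor).
V_rec = 0 + 10717·0.000183105 = 1.9623413 V.
Difference: 7.86914e-05 V → 78.69 µV.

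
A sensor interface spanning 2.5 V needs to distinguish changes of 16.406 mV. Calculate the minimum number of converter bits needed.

8 bits

Number of steps required ≥ 2.5 V / 16.406 mV = 152.38.
Need 2^N ≥ 152.38; 2^7 = 128, 2^8 = 256.
Minimum N = 8.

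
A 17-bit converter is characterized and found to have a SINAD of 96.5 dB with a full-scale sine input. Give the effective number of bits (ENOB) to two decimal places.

ENOB = (SINAD − 1.76) / 6.02 = (96.5 − 1.76)/6.02 = 15.738.

15.74 bits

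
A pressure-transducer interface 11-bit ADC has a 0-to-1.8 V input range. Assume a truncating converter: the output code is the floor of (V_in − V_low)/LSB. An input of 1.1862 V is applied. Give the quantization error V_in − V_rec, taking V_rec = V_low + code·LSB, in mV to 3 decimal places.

Step size: 1.8 V ÷ 2^11 = 0.879 mV.
Scaled input = 1349.6320 LSBs, so code = 1349.
V_rec = 0 + 1349·0.000878906 = 1.1856445 V.
Difference: 0.000555469 V → 0.555 mV.

0.555 mV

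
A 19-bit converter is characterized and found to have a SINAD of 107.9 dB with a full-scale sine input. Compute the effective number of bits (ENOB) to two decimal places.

ENOB = (SINAD − 1.76) / 6.02 = (107.9 − 1.76)/6.02 = 17.631.

17.63 bits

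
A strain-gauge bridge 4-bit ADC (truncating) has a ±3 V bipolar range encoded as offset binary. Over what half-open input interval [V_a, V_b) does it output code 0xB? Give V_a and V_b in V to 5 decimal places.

[1.12500 V, 1.50000 V)

LSB = 6/2^4 = 375.000 mV.
Code 0xB = 11 decimal.
V_a = V_low + 11·LSB = 1.125 V; V_b = V_low + 12·LSB = 1.5 V.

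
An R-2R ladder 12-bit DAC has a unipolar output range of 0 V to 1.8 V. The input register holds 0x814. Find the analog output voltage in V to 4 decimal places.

LSB = 1.8 V / 2^12 = 439.45 µV.
Code 0x814 = 2068 decimal.
V_out = 0 + 2068 × 0.000439453 V = 0.908789 V.

0.9088 V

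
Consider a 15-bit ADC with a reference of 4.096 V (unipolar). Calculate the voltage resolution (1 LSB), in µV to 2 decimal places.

125.00 µV

Full-scale span = 4.096 V.
LSB = 4.096 / 2^15 = 4.096 / 32768 = 0.000125 V = 125.00 µV.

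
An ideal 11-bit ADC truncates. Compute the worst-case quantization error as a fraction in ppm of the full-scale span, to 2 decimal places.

Truncating → worst-case error = 1 LSB = V_FS/2^11, so 1e+06/2048 = 488.281 ppm of full scale.

488.28 ppm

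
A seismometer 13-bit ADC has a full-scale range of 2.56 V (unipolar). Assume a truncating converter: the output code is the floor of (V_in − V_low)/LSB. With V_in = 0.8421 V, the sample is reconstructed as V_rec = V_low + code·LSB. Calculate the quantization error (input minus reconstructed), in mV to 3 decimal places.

0.225 mV

One LSB is 2.56 V / 8192 = 312.50 µV.
(0.8421 − 0)/0.0003125 = 2694.7200; ⌊·⌋ gives code 2694.
Reconstructed: 0.841875 V.
Error = 0.8421 − 0.841875 = 0.000225 V = 0.225 mV.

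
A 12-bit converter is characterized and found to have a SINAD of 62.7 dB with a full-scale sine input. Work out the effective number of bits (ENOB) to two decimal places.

10.12 bits

ENOB = (SINAD − 1.76) / 6.02 = (62.7 − 1.76)/6.02 = 10.123.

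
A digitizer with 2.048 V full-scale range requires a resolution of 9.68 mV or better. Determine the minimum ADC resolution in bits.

8 bits

Number of steps required ≥ 2.048 V / 9.68 mV = 211.57.
Need 2^N ≥ 211.57; 2^7 = 128, 2^8 = 256.
Minimum N = 8.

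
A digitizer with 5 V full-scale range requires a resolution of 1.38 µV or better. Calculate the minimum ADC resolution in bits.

Number of steps required ≥ 5 V / 1.38 µV = 3623188.41.
Need 2^N ≥ 3623188.41; 2^21 = 2097152, 2^22 = 4194304.
Minimum N = 22.

22 bits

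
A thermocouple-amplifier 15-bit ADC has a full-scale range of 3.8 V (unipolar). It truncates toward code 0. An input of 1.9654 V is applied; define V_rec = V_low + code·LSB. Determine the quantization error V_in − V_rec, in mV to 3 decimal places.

Step size: 3.8 V ÷ 2^15 = 115.97 µV.
Scaled input = 16947.9545 LSBs, so code = 16947.
Reconstructed: 1.9652893 V.
Difference: 0.000110693 V → 0.111 mV.

0.111 mV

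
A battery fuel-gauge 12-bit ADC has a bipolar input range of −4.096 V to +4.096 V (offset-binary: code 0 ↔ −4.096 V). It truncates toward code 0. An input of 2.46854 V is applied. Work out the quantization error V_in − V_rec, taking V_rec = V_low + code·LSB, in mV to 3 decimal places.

One LSB is 8.192 V / 4096 = 2.000 mV.
(V_in − V_low)/LSB = (2.46854 − (−4.096))/0.002 = 3282.2700 → code 3282 (floor).
Code 3282 maps back to (−4.096) + 3282×0.002 V = 2.468 V.
V_in − V_rec = 0.00054 V = 0.540 mV.

0.540 mV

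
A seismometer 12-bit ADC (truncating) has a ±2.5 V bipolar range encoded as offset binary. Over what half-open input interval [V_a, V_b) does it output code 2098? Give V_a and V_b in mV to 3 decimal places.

[61.035 mV, 62.256 mV)

LSB = 5/2^12 = 1.221 mV.
V_a = V_low + 2098·LSB = 0.0610352 V; V_b = V_low + 2099·LSB = 0.0622559 V.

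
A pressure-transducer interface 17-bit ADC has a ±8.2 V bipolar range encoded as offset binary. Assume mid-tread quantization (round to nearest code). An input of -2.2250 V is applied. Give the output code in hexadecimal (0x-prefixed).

code 0xBA89 (decimal 47753)

With 131072 levels over 16.4 V, one step is 125.12 µV.
(-2.2250 − (−8.2)) / 0.000125122 = 47753.366 LSBs.
So the output code is 47753.
In hexadecimal (0x-prefixed): 0xBA89.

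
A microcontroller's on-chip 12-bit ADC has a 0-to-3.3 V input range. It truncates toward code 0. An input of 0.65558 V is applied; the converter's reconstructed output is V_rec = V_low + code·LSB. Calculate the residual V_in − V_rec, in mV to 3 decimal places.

Step size: 3.3 V ÷ 2^12 = 0.806 mV.
(0.65558 − 0)/0.000805664 = 813.7138; ⌊·⌋ gives code 813.
Code 813 maps back to 0 + 813×0.000805664 V = 0.65500488 V.
V_in − V_rec = 0.000575117 V = 0.575 mV.

0.575 mV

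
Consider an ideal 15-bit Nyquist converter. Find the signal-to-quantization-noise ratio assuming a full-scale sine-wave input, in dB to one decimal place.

SNR ≈ 6.02·N + 1.76 dB = 6.02·15 + 1.76 = 92.06 dB.

92.1 dB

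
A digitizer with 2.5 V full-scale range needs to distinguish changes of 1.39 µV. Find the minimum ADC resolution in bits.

Number of steps required ≥ 2.5 V / 1.39 µV = 1798561.15.
Need 2^N ≥ 1798561.15; 2^20 = 1048576, 2^21 = 2097152.
Minimum N = 21.

21 bits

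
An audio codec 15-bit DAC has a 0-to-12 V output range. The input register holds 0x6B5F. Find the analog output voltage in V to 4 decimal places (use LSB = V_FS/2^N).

LSB = 12 V / 2^15 = 366.21 µV.
Code 0x6B5F = 27487 decimal.
V_out = 0 + 27487 × 0.000366211 V = 10.066 V.

10.0660 V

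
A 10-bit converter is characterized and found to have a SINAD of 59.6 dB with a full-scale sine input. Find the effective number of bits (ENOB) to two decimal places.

ENOB = (SINAD − 1.76) / 6.02 = (59.6 − 1.76)/6.02 = 9.608.

9.61 bits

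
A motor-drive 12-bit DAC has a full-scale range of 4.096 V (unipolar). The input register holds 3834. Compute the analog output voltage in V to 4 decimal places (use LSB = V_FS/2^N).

3.8340 V

LSB = 4.096 V / 2^12 = 1.000 mV.
V_out = 0 + 3834 × 0.001 V = 3.834 V.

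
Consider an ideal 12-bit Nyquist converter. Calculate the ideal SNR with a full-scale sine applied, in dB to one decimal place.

74.0 dB

SNR ≈ 6.02·N + 1.76 dB = 6.02·12 + 1.76 = 74.00 dB.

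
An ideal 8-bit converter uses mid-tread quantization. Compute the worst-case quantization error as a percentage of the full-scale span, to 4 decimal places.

Rounding → worst-case error = ½ LSB = V_FS/2^9, so 100/512 = 0.195312 % of full scale.

0.1953 %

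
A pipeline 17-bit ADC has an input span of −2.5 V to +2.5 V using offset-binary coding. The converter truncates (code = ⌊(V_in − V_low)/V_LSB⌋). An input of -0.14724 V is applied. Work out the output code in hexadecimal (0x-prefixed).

With 131072 levels over 5 V, one step is 38.15 µV.
(V_in − V_low)/LSB = (-0.14724 − (−2.5)) / 3.8147e-05 = 61676.192.
Floor → code 61676.
In hexadecimal (0x-prefixed): 0xF0EC.

code 0xF0EC (decimal 61676)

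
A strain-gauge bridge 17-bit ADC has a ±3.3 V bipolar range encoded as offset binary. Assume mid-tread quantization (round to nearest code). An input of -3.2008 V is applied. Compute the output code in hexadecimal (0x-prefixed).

With 131072 levels over 6.6 V, one step is 50.35 µV.
(-3.2008 − (−3.3)) / 5.0354e-05 = 1970.052 LSBs.
So the output code is 1970.
In hexadecimal (0x-prefixed): 0x7B2.

code 0x7B2 (decimal 1970)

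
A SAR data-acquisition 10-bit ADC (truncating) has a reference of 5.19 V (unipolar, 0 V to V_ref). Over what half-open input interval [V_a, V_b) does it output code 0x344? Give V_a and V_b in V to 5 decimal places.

LSB = 5.19/2^10 = 5.068 mV.
Code 0x344 = 836 decimal.
V_a = V_low + 836·LSB = 4.23715 V; V_b = V_low + 837·LSB = 4.24222 V.

[4.23715 V, 4.24222 V)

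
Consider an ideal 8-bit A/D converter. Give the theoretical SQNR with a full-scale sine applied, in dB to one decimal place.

49.9 dB

SNR ≈ 6.02·N + 1.76 dB = 6.02·8 + 1.76 = 49.92 dB.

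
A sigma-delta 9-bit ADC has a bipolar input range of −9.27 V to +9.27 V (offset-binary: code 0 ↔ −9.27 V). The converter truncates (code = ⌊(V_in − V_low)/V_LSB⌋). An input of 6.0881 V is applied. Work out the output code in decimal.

With 512 levels over 18.54 V, one step is 36.211 mV.
Input sits at 424.129 steps above V_low.
⌊·⌋(424.129) = 424.

code 424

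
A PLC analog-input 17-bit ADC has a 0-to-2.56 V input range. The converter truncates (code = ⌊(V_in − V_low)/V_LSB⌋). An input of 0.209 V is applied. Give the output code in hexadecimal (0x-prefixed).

code 0x29CC (decimal 10700)

With 131072 levels over 2.56 V, one step is 19.53 µV.
Input sits at 10700.800 steps above V_low.
Floor → code 10700.
In hexadecimal (0x-prefixed): 0x29CC.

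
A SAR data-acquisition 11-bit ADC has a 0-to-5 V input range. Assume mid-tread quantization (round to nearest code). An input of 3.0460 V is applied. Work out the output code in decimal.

LSB = 5 V / 2048 = 2.441 mV.
(V_in − V_low)/LSB = (3.0460 − 0) / 0.00244141 = 1247.642.
round(1247.642) = 1248.

code 1248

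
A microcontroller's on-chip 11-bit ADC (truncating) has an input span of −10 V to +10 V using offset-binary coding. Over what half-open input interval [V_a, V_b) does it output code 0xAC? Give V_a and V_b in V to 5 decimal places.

LSB = 20/2^11 = 9.766 mV.
Code 0xAC = 172 decimal.
V_a = V_low + 172·LSB = -8.32031 V; V_b = V_low + 173·LSB = -8.31055 V.

[-8.32031 V, -8.31055 V)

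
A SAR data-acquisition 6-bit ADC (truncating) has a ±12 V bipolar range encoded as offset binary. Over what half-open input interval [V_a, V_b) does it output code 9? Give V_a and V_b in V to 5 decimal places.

LSB = 24/2^6 = 375.000 mV.
V_a = V_low + 9·LSB = -8.625 V; V_b = V_low + 10·LSB = -8.25 V.

[-8.62500 V, -8.25000 V)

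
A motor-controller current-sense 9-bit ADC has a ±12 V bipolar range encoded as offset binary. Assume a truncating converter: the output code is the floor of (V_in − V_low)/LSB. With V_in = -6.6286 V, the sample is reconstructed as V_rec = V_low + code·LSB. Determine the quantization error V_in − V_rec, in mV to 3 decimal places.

27.650 mV

One LSB is 24 V / 512 = 46.875 mV.
(-6.6286 − (−12))/0.046875 = 114.5899; ⌊·⌋ gives code 114.
V_rec = (−12) + 114·0.046875 = -6.65625 V.
V_in − V_rec = 0.02765 V = 27.650 mV.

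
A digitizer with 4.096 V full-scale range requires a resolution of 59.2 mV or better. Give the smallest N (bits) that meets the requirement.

7 bits

Number of steps required ≥ 4.096 V / 59.2 mV = 69.19.
Need 2^N ≥ 69.19; 2^6 = 64, 2^7 = 128.
Minimum N = 7.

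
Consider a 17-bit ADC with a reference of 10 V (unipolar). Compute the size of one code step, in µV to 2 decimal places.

Full-scale span = 10 V.
LSB = 10 / 2^17 = 10 / 131072 = 7.62939e-05 V = 76.29 µV.

76.29 µV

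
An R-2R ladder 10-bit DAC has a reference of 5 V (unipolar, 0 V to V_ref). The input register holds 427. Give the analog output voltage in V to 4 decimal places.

2.0850 V

LSB = 5 V / 2^10 = 4.883 mV.
V_out = 0 + 427 × 0.00488281 V = 2.08496 V.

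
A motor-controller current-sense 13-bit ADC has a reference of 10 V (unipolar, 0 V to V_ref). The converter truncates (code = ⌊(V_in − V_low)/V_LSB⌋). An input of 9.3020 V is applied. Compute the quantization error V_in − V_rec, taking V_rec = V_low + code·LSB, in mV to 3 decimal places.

One LSB is 10 V / 8192 = 1.221 mV.
(V_in − V_low)/LSB = (9.3020 − 0)/0.0012207 = 7620.1984 → code 7620 (floor).
Code 7620 maps back to 0 + 7620×0.0012207 V = 9.3017578 V.
Error = 9.3020 − 9.3017578 = 0.000242187 V = 0.242 mV.

0.242 mV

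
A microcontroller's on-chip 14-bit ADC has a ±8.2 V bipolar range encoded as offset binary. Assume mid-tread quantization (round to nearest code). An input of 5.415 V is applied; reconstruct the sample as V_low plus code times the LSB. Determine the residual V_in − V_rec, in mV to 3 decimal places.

-0.283 mV

LSB = 16.4/2^14 = 1.001 mV.
Scaled input = 13601.7171 LSBs, so code = 13602.
V_rec = (−8.2) + 13602·0.00100098 = 5.4152832 V.
Difference: -0.000283203 V → -0.283 mV.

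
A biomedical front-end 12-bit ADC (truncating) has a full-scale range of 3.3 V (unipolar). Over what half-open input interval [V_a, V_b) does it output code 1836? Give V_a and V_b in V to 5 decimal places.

LSB = 3.3/2^12 = 0.806 mV.
V_a = V_low + 1836·LSB = 1.4792 V; V_b = V_low + 1837·LSB = 1.48 V.

[1.47920 V, 1.48000 V)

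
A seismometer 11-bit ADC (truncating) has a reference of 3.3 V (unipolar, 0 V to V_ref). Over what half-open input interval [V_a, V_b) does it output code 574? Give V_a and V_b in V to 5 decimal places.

[0.92490 V, 0.92651 V)

LSB = 3.3/2^11 = 1.611 mV.
V_a = V_low + 574·LSB = 0.924902 V; V_b = V_low + 575·LSB = 0.926514 V.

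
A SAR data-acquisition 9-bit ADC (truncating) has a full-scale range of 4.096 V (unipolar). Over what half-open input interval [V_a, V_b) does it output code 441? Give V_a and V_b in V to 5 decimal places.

[3.52800 V, 3.53600 V)

LSB = 4.096/2^9 = 8.000 mV.
V_a = V_low + 441·LSB = 3.528 V; V_b = V_low + 442·LSB = 3.536 V.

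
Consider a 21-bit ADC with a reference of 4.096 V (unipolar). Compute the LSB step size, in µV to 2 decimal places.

Full-scale span = 4.096 V.
LSB = 4.096 / 2^21 = 4.096 / 2097152 = 1.95313e-06 V = 1.95 µV.

1.95 µV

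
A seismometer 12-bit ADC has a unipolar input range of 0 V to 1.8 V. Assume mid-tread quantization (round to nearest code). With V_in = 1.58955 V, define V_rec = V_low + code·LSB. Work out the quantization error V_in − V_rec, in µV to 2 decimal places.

48.05 µV

One LSB is 1.8 V / 4096 = 439.45 µV.
Scaled input = 3617.1093 LSBs, so code = 3617.
Reconstructed: 1.589502 V.
Difference: 4.80469e-05 V → 48.05 µV.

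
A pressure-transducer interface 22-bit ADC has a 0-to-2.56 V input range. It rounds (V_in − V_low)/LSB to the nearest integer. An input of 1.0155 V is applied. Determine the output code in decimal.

With 4194304 levels over 2.56 V, one step is 0.61 µV.
(1.0155 − 0) / 6.10352e-07 = 1663795.200 LSBs.
So the output code is 1663795.

code 1663795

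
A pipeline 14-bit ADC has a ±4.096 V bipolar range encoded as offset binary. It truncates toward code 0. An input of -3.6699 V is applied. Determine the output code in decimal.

LSB = 8.192 V / 16384 = 0.500 mV.
(V_in − V_low)/LSB = (-3.6699 − (−4.096)) / 0.0005 = 852.200.
Floor → code 852.

code 852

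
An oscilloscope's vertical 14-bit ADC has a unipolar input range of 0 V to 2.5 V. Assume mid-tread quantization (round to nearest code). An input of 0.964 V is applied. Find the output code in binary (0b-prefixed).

LSB = 2.5 V / 16384 = 152.59 µV.
(0.964 − 0) / 0.000152588 = 6317.670 LSBs.
Round → code 6318.
In binary (0b-prefixed): 0b1100010101110.

code 0b1100010101110 (decimal 6318)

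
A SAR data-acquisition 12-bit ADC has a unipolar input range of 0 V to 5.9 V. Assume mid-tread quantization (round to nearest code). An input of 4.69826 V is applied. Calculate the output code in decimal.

code 3262

With 4096 levels over 5.9 V, one step is 1.440 mV.
(V_in − V_low)/LSB = (4.69826 − 0) / 0.00144043 = 3261.707.
round(3261.707) = 3262.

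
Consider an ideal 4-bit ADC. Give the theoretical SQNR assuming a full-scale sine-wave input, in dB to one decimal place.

25.8 dB

SNR ≈ 6.02·N + 1.76 dB = 6.02·4 + 1.76 = 25.84 dB.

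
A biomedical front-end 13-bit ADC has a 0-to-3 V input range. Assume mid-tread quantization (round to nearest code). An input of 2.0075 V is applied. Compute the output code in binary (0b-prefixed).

code 0b1010101101010 (decimal 5482)

With 8192 levels over 3 V, one step is 366.21 µV.
Input sits at 5481.813 steps above V_low.
Round → code 5482.
In binary (0b-prefixed): 0b1010101101010.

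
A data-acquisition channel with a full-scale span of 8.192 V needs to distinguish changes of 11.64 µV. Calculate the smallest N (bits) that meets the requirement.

20 bits

Number of steps required ≥ 8.192 V / 11.64 µV = 703780.07.
Need 2^N ≥ 703780.07; 2^19 = 524288, 2^20 = 1048576.
Minimum N = 20.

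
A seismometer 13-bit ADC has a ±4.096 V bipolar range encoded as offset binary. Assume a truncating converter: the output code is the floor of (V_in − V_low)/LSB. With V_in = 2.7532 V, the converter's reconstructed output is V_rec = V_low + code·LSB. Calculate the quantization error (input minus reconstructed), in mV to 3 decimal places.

0.200 mV

LSB = 8.192/2^13 = 1.000 mV.
Scaled input = 6849.2000 LSBs, so code = 6849.
V_rec = (−4.096) + 6849·0.001 = 2.753 V.
Difference: 0.0002 V → 0.200 mV.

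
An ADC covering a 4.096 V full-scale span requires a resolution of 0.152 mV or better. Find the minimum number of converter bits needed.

Number of steps required ≥ 4.096 V / 0.152 mV = 26947.37.
Need 2^N ≥ 26947.37; 2^14 = 16384, 2^15 = 32768.
Minimum N = 15.

15 bits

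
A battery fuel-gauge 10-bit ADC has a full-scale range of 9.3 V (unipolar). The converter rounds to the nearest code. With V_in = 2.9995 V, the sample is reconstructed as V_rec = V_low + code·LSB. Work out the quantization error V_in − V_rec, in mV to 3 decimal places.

LSB = 9.3/2^10 = 9.082 mV.
Scaled input = 330.2675 LSBs, so code = 330.
Reconstructed: 2.9970703 V.
V_in − V_rec = 0.00242969 V = 2.430 mV.

2.430 mV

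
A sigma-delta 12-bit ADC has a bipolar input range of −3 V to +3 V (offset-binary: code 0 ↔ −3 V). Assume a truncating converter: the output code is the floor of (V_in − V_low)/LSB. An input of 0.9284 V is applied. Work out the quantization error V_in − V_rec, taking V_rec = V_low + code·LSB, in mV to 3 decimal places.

LSB = 6/2^12 = 1.465 mV.
Scaled input = 2681.7877 LSBs, so code = 2681.
Reconstructed: 0.92724609 V.
V_in − V_rec = 0.00115391 V = 1.154 mV.

1.154 mV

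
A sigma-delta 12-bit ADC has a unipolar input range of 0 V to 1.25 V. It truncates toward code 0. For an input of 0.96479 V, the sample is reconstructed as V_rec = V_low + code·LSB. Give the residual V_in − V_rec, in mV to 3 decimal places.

LSB = 1.25/2^12 = 305.18 µV.
(V_in − V_low)/LSB = (0.96479 − 0)/0.000305176 = 3161.4239 → code 3161 (floor).
Code 3161 maps back to 0 + 3161×0.000305176 V = 0.96466064 V.
V_in − V_rec = 0.000129355 V = 0.129 mV.

0.129 mV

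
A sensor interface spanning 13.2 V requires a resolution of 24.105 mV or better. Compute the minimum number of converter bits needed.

Number of steps required ≥ 13.2 V / 24.105 mV = 547.60.
Need 2^N ≥ 547.60; 2^9 = 512, 2^10 = 1024.
Minimum N = 10.

10 bits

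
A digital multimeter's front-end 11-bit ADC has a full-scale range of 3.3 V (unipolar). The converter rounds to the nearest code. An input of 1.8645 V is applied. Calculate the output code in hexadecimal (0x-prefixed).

Full-scale span = 3.3 V; LSB = 3.3/2^11 = 1.611 mV.
(V_in − V_low)/LSB = (1.8645 − 0) / 0.00161133 = 1157.120.
So the output code is 1157.
In hexadecimal (0x-prefixed): 0x485.

code 0x485 (decimal 1157)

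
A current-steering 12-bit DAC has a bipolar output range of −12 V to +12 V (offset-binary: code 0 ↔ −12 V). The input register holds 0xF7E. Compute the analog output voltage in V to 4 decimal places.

LSB = 24 V / 2^12 = 5.859 mV.
Code 0xF7E = 3966 decimal.
V_out = (−12) + 3966 × 0.00585938 V = 11.2383 V.

11.2383 V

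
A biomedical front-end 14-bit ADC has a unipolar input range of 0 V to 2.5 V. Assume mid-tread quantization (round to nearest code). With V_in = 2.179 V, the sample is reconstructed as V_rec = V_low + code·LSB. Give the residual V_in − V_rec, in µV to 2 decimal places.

One LSB is 2.5 V / 16384 = 152.59 µV.
(V_in − V_low)/LSB = (2.179 − 0)/0.000152588 = 14280.2944 → code 14280 (round).
Code 14280 maps back to 0 + 14280×0.000152588 V = 2.1789551 V.
Difference: 4.49219e-05 V → 44.92 µV.

44.92 µV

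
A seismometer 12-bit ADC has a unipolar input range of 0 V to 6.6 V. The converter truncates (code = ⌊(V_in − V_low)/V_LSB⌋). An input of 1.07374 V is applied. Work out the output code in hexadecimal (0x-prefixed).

code 0x29A (decimal 666)

Full-scale span = 6.6 V; LSB = 6.6/2^12 = 1.611 mV.
(V_in − V_low)/LSB = (1.07374 − 0) / 0.00161133 = 666.370.
Floor → code 666.
In hexadecimal (0x-prefixed): 0x29A.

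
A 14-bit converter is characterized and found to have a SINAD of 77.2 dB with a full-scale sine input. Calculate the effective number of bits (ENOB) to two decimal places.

12.53 bits

ENOB = (SINAD − 1.76) / 6.02 = (77.2 − 1.76)/6.02 = 12.532.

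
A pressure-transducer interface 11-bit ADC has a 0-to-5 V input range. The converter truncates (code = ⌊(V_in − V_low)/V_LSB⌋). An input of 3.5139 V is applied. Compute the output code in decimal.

LSB = 5 V / 2048 = 2.441 mV.
(3.5139 − 0) / 0.00244141 = 1439.293 LSBs.
⌊·⌋(1439.293) = 1439.

code 1439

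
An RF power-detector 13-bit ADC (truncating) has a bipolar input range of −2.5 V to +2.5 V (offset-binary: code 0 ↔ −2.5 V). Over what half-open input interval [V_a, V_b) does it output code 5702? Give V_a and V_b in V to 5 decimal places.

[0.98022 V, 0.98083 V)

LSB = 5/2^13 = 0.610 mV.
V_a = V_low + 5702·LSB = 0.980225 V; V_b = V_low + 5703·LSB = 0.980835 V.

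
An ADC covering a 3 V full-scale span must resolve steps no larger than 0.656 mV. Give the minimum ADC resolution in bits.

Number of steps required ≥ 3 V / 0.656 mV = 4573.17.
Need 2^N ≥ 4573.17; 2^12 = 4096, 2^13 = 8192.
Minimum N = 13.

13 bits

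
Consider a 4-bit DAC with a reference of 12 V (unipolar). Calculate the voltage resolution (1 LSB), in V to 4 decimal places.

Full-scale span = 12 V.
LSB = 12 / 2^4 = 12 / 16 = 0.75 V = 0.7500 V.

0.7500 V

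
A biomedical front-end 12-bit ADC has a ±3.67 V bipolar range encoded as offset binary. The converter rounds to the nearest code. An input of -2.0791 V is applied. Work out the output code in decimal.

LSB = 7.34 V / 4096 = 1.792 mV.
(-2.0791 − (−3.67)) / 0.00179199 = 887.783 LSBs.
Round → code 888.

code 888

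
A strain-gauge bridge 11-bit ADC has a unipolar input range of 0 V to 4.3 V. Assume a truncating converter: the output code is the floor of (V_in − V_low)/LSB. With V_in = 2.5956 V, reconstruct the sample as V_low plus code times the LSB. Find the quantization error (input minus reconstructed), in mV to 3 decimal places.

0.483 mV

LSB = 4.3/2^11 = 2.100 mV.
(V_in − V_low)/LSB = (2.5956 − 0)/0.00209961 = 1236.2300 → code 1236 (floor).
V_rec = 0 + 1236·0.00209961 = 2.5951172 V.
Error = 2.5956 − 2.5951172 = 0.000482813 V = 0.483 mV.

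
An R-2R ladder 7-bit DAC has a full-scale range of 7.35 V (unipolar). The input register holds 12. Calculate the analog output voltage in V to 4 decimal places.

LSB = 7.35 V / 2^7 = 57.422 mV.
V_out = 0 + 12 × 0.0574219 V = 0.689063 V.

0.6891 V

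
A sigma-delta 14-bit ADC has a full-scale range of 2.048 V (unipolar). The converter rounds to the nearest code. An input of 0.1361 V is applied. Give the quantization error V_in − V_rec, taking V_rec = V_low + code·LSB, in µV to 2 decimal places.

-25.00 µV

Step size: 2.048 V ÷ 2^14 = 125.00 µV.
(V_in − V_low)/LSB = (0.1361 − 0)/0.000125 = 1088.8000 → code 1089 (round).
Code 1089 maps back to 0 + 1089×0.000125 V = 0.136125 V.
Difference: -2.5e-05 V → -25.00 µV.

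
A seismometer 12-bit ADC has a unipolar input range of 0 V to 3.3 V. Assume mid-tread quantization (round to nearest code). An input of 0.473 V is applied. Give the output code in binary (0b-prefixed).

With 4096 levels over 3.3 V, one step is 0.806 mV.
Input sits at 587.093 steps above V_low.
round(587.093) = 587.
In binary (0b-prefixed): 0b1001001011.

code 0b1001001011 (decimal 587)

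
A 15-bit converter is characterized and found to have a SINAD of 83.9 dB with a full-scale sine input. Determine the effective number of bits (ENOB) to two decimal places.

ENOB = (SINAD − 1.76) / 6.02 = (83.9 − 1.76)/6.02 = 13.645.

13.64 bits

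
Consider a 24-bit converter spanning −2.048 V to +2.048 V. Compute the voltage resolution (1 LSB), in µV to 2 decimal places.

0.24 µV

Full-scale span = 4.096 V.
LSB = 4.096 / 2^24 = 4.096 / 16777216 = 2.44141e-07 V = 0.24 µV.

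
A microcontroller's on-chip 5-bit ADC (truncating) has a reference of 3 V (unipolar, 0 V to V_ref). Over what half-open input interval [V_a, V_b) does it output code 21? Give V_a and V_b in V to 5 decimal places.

LSB = 3/2^5 = 93.750 mV.
V_a = V_low + 21·LSB = 1.96875 V; V_b = V_low + 22·LSB = 2.0625 V.

[1.96875 V, 2.06250 V)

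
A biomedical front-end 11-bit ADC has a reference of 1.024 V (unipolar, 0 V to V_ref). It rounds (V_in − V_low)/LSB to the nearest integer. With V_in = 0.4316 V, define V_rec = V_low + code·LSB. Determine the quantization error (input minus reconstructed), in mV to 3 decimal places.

One LSB is 1.024 V / 2048 = 0.500 mV.
(0.4316 − 0)/0.0005 = 863.2000; round gives code 863.
V_rec = 0 + 863·0.0005 = 0.4315 V.
V_in − V_rec = 0.0001 V = 0.100 mV.

0.100 mV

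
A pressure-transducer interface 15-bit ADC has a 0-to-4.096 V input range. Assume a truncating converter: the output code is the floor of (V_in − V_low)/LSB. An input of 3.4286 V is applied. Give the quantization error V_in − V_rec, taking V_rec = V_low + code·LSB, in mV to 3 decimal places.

One LSB is 4.096 V / 32768 = 125.00 µV.
(V_in − V_low)/LSB = (3.4286 − 0)/0.000125 = 27428.8000 → code 27428 (floor).
Code 27428 maps back to 0 + 27428×0.000125 V = 3.4285 V.
Difference: 0.0001 V → 0.100 mV.

0.100 mV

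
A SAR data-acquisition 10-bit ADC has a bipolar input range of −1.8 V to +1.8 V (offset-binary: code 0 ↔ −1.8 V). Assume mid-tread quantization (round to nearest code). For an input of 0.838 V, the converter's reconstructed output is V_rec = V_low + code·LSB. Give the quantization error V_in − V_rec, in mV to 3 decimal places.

One LSB is 3.6 V / 1024 = 3.516 mV.
(V_in − V_low)/LSB = (0.838 − (−1.8))/0.00351563 = 750.3644 → code 750 (round).
Code 750 maps back to (−1.8) + 750×0.00351563 V = 0.83671875 V.
Difference: 0.00128125 V → 1.281 mV.

1.281 mV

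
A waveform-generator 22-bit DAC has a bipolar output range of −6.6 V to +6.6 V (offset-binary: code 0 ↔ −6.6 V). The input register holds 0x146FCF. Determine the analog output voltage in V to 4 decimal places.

LSB = 13.2 V / 2^22 = 3.15 µV.
Code 0x146FCF = 1339343 decimal.
V_out = (−6.6) + 1339343 × 3.14713e-06 V = -2.38492 V.

-2.3849 V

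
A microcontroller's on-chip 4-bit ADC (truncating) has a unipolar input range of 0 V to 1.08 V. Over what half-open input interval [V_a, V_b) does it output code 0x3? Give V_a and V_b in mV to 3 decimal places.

[202.500 mV, 270.000 mV)

LSB = 1.08/2^4 = 67.500 mV.
Code 0x3 = 3 decimal.
V_a = V_low + 3·LSB = 0.2025 V; V_b = V_low + 4·LSB = 0.27 V.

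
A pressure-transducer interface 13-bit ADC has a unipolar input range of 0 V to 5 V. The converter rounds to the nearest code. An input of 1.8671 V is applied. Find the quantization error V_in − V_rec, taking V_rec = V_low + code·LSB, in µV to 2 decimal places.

34.57 µV

One LSB is 5 V / 8192 = 0.610 mV.
(1.8671 − 0)/0.000610352 = 3059.0566; round gives code 3059.
Code 3059 maps back to 0 + 3059×0.000610352 V = 1.8670654 V.
V_in − V_rec = 3.45703e-05 V = 34.57 µV.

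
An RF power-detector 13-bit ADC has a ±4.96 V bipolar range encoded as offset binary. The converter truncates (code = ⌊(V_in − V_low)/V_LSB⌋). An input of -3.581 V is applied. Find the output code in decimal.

code 1138

With 8192 levels over 9.92 V, one step is 1.211 mV.
(-3.581 − (−4.96)) / 0.00121094 = 1138.787 LSBs.
Floor → code 1138.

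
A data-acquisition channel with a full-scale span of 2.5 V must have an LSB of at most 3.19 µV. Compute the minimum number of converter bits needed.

Number of steps required ≥ 2.5 V / 3.19 µV = 783699.06.
Need 2^N ≥ 783699.06; 2^19 = 524288, 2^20 = 1048576.
Minimum N = 20.

20 bits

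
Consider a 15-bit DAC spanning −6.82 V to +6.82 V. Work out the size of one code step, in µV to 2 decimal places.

Full-scale span = 13.64 V.
LSB = 13.64 / 2^15 = 13.64 / 32768 = 0.00041626 V = 416.26 µV.

416.26 µV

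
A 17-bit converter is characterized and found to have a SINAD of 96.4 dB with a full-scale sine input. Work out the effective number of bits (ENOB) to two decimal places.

15.72 bits

ENOB = (SINAD − 1.76) / 6.02 = (96.4 − 1.76)/6.02 = 15.721.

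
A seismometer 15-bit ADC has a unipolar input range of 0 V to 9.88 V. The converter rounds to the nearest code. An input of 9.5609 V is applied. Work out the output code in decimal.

With 32768 levels over 9.88 V, one step is 301.51 µV.
(9.5609 − 0) / 0.000301514 = 31709.673 LSBs.
So the output code is 31710.

code 31710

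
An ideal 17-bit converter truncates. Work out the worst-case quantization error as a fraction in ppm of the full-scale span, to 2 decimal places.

Truncating → worst-case error = 1 LSB = V_FS/2^17, so 1e+06/131072 = 7.62939 ppm of full scale.

7.63 ppm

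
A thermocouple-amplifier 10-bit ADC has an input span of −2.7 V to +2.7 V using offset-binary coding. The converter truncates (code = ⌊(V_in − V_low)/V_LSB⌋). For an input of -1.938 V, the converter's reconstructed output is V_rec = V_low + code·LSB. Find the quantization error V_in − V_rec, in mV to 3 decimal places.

Step size: 5.4 V ÷ 2^10 = 5.273 mV.
(V_in − V_low)/LSB = (-1.938 − (−2.7))/0.00527344 = 144.4978 → code 144 (floor).
V_rec = (−2.7) + 144·0.00527344 = -1.940625 V.
Error = -1.938 − (−1.940625) = 0.002625 V = 2.625 mV.

2.625 mV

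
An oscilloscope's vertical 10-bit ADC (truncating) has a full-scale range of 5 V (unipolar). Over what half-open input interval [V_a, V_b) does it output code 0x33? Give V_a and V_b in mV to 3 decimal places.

[249.023 mV, 253.906 mV)

LSB = 5/2^10 = 4.883 mV.
Code 0x33 = 51 decimal.
V_a = V_low + 51·LSB = 0.249023 V; V_b = V_low + 52·LSB = 0.253906 V.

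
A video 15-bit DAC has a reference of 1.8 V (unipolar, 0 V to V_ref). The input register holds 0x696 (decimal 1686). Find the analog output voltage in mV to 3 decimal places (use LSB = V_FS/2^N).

LSB = 1.8 V / 2^15 = 54.93 µV.
Code 0x696 = 1686 decimal.
V_out = 0 + 1686 × 5.49316e-05 V = 0.0926147 V.
= 92.615 mV.

92.615 mV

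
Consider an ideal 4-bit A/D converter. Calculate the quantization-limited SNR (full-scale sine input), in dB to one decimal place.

SNR ≈ 6.02·N + 1.76 dB = 6.02·4 + 1.76 = 25.84 dB.

25.8 dB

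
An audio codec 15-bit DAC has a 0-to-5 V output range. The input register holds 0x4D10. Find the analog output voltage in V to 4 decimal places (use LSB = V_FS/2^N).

LSB = 5 V / 2^15 = 152.59 µV.
Code 0x4D10 = 19728 decimal.
V_out = 0 + 19728 × 0.000152588 V = 3.01025 V.

3.0103 V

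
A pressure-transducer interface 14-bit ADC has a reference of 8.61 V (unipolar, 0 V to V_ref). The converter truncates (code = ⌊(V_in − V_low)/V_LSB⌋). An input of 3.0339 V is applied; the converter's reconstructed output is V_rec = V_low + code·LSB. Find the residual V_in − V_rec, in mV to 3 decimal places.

0.115 mV

LSB = 8.61/2^14 = 0.526 mV.
(3.0339 − 0)/0.000525513 = 5773.2192; ⌊·⌋ gives code 5773.
V_rec = 0 + 5773·0.000525513 = 3.0337848 V.
Error = 3.0339 − 3.0337848 = 0.00011521 V = 0.115 mV.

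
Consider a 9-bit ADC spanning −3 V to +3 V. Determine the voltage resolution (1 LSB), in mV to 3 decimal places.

Full-scale span = 6 V.
LSB = 6 / 2^9 = 6 / 512 = 0.0117188 V = 11.719 mV.

11.719 mV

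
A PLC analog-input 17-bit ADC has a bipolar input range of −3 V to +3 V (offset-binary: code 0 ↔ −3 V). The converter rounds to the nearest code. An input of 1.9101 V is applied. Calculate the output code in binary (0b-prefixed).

code 0b11010001011111111 (decimal 107263)

With 131072 levels over 6 V, one step is 45.78 µV.
Input sits at 107262.771 steps above V_low.
Round → code 107263.
In binary (0b-prefixed): 0b11010001011111111.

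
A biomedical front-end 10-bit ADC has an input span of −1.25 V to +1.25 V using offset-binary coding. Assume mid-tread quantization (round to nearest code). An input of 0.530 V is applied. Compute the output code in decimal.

code 729

LSB = 2.5 V / 1024 = 2.441 mV.
(V_in − V_low)/LSB = (0.530 − (−1.25)) / 0.00244141 = 729.088.
Round → code 729.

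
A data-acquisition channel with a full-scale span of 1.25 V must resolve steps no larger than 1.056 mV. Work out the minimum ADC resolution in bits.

Number of steps required ≥ 1.25 V / 1.056 mV = 1183.71.
Need 2^N ≥ 1183.71; 2^10 = 1024, 2^11 = 2048.
Minimum N = 11.

11 bits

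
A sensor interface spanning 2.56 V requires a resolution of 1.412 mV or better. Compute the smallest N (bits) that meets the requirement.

Number of steps required ≥ 2.56 V / 1.412 mV = 1813.03.
Need 2^N ≥ 1813.03; 2^10 = 1024, 2^11 = 2048.
Minimum N = 11.

11 bits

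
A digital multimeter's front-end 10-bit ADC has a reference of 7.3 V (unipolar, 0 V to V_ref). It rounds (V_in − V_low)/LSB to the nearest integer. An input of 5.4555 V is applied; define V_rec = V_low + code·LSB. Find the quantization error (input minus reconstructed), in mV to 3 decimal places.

Step size: 7.3 V ÷ 2^10 = 7.129 mV.
(V_in − V_low)/LSB = (5.4555 − 0)/0.00712891 = 765.2647 → code 765 (round).
V_rec = 0 + 765·0.00712891 = 5.4536133 V.
Error = 5.4555 − 5.4536133 = 0.00188672 V = 1.887 mV.

1.887 mV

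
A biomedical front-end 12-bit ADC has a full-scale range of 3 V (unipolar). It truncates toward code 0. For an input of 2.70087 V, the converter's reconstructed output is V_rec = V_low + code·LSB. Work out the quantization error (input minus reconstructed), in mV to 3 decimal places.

One LSB is 3 V / 4096 = 0.732 mV.
Scaled input = 3687.5878 LSBs, so code = 3687.
Reconstructed: 2.7004395 V.
Error = 2.70087 − 2.7004395 = 0.000430547 V = 0.431 mV.

0.431 mV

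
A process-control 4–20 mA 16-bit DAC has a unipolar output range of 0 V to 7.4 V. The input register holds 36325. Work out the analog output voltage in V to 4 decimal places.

LSB = 7.4 V / 2^16 = 112.92 µV.
V_out = 0 + 36325 × 0.000112915 V = 4.10164 V.

4.1016 V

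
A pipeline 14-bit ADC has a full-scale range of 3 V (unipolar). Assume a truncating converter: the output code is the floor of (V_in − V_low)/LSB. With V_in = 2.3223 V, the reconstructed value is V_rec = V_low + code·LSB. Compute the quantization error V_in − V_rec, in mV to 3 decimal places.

0.156 mV

Step size: 3 V ÷ 2^14 = 183.11 µV.
Scaled input = 12682.8544 LSBs, so code = 12682.
V_rec = 0 + 12682·0.000183105 = 2.3221436 V.
Error = 2.3223 − 2.3221436 = 0.000156445 V = 0.156 mV.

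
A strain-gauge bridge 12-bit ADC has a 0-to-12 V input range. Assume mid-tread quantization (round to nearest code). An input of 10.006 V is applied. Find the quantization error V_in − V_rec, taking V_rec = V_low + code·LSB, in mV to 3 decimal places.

One LSB is 12 V / 4096 = 2.930 mV.
(V_in − V_low)/LSB = (10.006 − 0)/0.00292969 = 3415.3813 → code 3415 (round).
Code 3415 maps back to 0 + 3415×0.00292969 V = 10.004883 V.
V_in − V_rec = 0.00111719 V = 1.117 mV.

1.117 mV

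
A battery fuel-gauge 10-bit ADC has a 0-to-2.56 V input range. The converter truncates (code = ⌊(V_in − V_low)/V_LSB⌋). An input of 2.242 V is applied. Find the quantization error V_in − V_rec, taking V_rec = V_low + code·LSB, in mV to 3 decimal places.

Step size: 2.56 V ÷ 2^10 = 2.500 mV.
(V_in − V_low)/LSB = (2.242 − 0)/0.0025 = 896.8000 → code 896 (floor).
V_rec = 0 + 896·0.0025 = 2.24 V.
Error = 2.242 − 2.24 = 0.002 V = 2.000 mV.

2.000 mV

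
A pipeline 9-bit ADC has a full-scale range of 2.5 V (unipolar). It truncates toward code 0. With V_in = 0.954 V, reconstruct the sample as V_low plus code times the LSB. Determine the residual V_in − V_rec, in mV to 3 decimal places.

1.852 mV

LSB = 2.5/2^9 = 4.883 mV.
(0.954 − 0)/0.00488281 = 195.3792; ⌊·⌋ gives code 195.
V_rec = 0 + 195·0.00488281 = 0.95214844 V.
Error = 0.954 − 0.95214844 = 0.00185156 V = 1.852 mV.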